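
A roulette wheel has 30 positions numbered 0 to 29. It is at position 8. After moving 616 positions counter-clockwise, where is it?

616 mod 30 = 16 (since 20·30 = 600).
(8 − 16) mod 30 = 22.

22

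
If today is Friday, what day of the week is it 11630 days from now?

Monday

Dividing 11630 by 7 gives quotient 1661 and remainder 3.
Friday + 3 days → Monday.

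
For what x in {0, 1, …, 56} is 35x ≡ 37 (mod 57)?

32

35⁻¹ ≡ 44 (mod 57) because 35·44 = 1540 = 27·57 + 1.
So x ≡ 44·37 = 1628 ≡ 32 (mod 57).
Check: 35·32 = 1120 = 19·57 + 37.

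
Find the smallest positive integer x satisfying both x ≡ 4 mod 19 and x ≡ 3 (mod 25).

x ≡ 4 (mod 19) gives x ∈ {4, 23, 42, 61, 80, 99, 118, 137, …}.
The first of these with x mod 25 = 3 is 403.

403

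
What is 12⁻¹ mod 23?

2

12·2 = 24 = 1·23 + 1, so 12⁻¹ ≡ 2 (mod 23).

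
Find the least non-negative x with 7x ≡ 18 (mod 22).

The inverse of 7 mod 22 is 19 (since 7·19 = 133 ≡ 1).
So x ≡ 19·18 = 342 ≡ 12 (mod 22).

12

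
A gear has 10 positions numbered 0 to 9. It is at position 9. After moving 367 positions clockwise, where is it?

6

367 − 36·10 = 7, so 367 ≡ 7 (mod 10).
(9 + 7) mod 10 = 6.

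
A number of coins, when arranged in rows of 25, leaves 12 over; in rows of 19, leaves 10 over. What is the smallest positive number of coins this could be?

162

x ≡ 10 (mod 19) gives x ∈ {10, 29, 48, 67, 86, 105, 124, 143, …}.
The first of these with x mod 25 = 12 is 162.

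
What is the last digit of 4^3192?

Last digits of 4^n: 4, 6 (period 2).
3192 leaves remainder 0 on division by 2, so 4^3192 ends in 6.

6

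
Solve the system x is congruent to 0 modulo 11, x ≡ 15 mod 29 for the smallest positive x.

x ≡ 0 (mod 11) gives x ∈ {0, 11, 22, 33, 44}.
The first of these with x mod 29 = 15 is 44.

44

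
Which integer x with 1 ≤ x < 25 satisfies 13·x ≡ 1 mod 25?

2

25 = 1·13 + 12
13 = 1·12 + 1
12 = 12·1 + 0
Back-substituting gives 13·2 ≡ 1 (mod 25).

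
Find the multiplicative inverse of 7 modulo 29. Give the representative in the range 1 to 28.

25

7·25 = 175 = 6·29 + 1, so 7⁻¹ ≡ 25 (mod 29).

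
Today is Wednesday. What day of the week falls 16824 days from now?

Saturday

Dividing 16824 by 7 gives quotient 2403 and remainder 3.
Wednesday + 3 days → Saturday.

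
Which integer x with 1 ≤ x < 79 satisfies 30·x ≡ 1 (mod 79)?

79 = 2·30 + 19
30 = 1·19 + 11
19 = 1·11 + 8
11 = 1·8 + 3
8 = 2·3 + 2
3 = 1·2 + 1
2 = 2·1 + 0
Back-substituting gives 30·29 ≡ 1 (mod 79).

29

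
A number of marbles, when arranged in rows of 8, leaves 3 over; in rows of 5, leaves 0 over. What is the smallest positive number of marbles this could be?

35

Since 5·5 ≡ 1 (mod 8), take x = 0 + 5·((3−0)·5 mod 8) = 0 + 5·7 = 35.
Check: 35 mod 8 = 3, 35 mod 5 = 0.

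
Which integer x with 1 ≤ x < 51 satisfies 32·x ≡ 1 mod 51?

32·8 = 256 = 5·51 + 1, so 32⁻¹ ≡ 8 (mod 51).

8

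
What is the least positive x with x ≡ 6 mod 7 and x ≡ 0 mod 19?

x ≡ 6 (mod 7) gives x ∈ {6, 13, 20, 27, 34, 41, 48, 55, …}.
The first of these with x mod 19 = 0 is 76.

76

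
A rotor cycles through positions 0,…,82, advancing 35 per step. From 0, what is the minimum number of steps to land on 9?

35⁻¹ ≡ 19 (mod 83) because 35·19 = 665 = 8·83 + 1.
So x ≡ 19·9 = 171 ≡ 5 (mod 83).

5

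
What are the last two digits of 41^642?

81

By repeated squaring mod 100: 41^1≡41, 41^2≡81, 41^4≡61, 41^8≡21, 41^16≡41, 41^32≡81, 41^64≡61, 41^128≡21, 41^256≡41, 41^512≡81.
Since 642 = 2 + 128 + 512 in binary, 41^642 ≡ 81·21·81 ≡ 81 (mod 100).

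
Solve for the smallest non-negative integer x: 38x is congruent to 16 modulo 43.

14

The inverse of 38 mod 43 is 17 (since 38·17 = 646 ≡ 1).
So x ≡ 17·16 = 272 ≡ 14 (mod 43).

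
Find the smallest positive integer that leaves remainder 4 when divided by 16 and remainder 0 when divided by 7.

Since 7·7 ≡ 1 (mod 16), take x = 0 + 7·((4−0)·7 mod 16) = 0 + 7·12 = 84.
Check: 84 mod 16 = 4, 84 mod 7 = 0.

84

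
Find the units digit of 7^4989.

7

Last digits of 7^n: 7, 9, 3, 1 (period 4).
4989 leaves remainder 1 on division by 4, so 7^4989 ends in 7.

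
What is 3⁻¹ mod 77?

26

77 = 25·3 + 2
3 = 1·2 + 1
2 = 2·1 + 0
Back-substituting gives 3·26 ≡ 1 (mod 77).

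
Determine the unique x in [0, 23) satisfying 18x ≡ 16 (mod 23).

6

The inverse of 18 mod 23 is 9 (since 18·9 = 162 ≡ 1).
So x ≡ 9·16 = 144 ≡ 6 (mod 23).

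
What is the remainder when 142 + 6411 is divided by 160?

153

6411 mod 160 = 11 (since 40·160 = 6400).
(142 + 11) mod 160 = 153.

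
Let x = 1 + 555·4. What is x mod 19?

555·4 = 2220.
Dividing 2220 by 19 gives quotient 116 and remainder 16.
(1 + 16) mod 19 = 17.

17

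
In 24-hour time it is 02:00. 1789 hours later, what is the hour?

15

1789 = 74·24 + 13, so 1789 mod 24 = 13.
(2 + 13) mod 24 = 15.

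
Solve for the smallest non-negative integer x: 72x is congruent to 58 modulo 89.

72⁻¹ ≡ 68 (mod 89) because 72·68 = 4896 = 55·89 + 1.
So x ≡ 68·58 = 3944 ≡ 28 (mod 89).

28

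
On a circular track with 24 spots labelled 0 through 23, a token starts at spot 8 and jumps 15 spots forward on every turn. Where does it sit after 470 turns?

2

470·15 = 7050.
Dividing 7050 by 24 gives quotient 293 and remainder 18.
(8 + 18) mod 24 = 2.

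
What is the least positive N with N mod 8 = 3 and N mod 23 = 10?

x ≡ 3 (mod 8) gives x ∈ {3, 11, 19, 27, 35, 43, 51, 59, …}.
The first of these with x mod 23 = 10 is 171.

171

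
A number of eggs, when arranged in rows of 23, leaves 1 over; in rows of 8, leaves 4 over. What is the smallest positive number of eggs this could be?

116

Since 8·3 ≡ 1 (mod 23), take x = 4 + 8·((1−4)·3 mod 23) = 4 + 8·14 = 116.
Check: 116 mod 23 = 1, 116 mod 8 = 4.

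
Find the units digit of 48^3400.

6

The units digit of 48^n cycles with period 4: 8, 4, 2, 6, …
3400 leaves remainder 0 on division by 4, so 48^3400 ends in 6.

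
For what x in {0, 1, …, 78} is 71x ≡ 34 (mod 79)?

71⁻¹ ≡ 69 (mod 79) because 71·69 = 4899 = 62·79 + 1.
Multiplying both sides by 69: x ≡ 69·34 = 2346 ≡ 55 (mod 79).
Check: 71·55 = 3905 = 49·79 + 34.

55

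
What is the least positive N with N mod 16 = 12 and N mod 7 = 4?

Since 7·7 ≡ 1 (mod 16), take x = 4 + 7·((12−4)·7 mod 16) = 4 + 7·8 = 60.
Check: 60 mod 16 = 12, 60 mod 7 = 4.

60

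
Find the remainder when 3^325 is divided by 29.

Successive squares of 3 mod 29: 3^1≡3, 3^2≡9, 3^4≡23, 3^8≡7, 3^16≡20, 3^32≡23, 3^64≡7, 3^128≡20, 3^256≡23.
Since 325 = 1 + 4 + 64 + 256 in binary, 3^325 ≡ 3·23·7·23 ≡ 2 (mod 29).

2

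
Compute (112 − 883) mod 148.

883 − 5·148 = 143, so 883 ≡ 143 (mod 148).
(112 − 143) mod 148 = 117.

117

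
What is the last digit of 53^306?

9

Last digits of 3^n: 3, 9, 7, 1 (period 4).
306 leaves remainder 2 on division by 4, so 53^306 ends in 9.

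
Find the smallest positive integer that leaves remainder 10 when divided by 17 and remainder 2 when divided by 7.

x ≡ 2 (mod 7) gives x ∈ {2, 9, 16, 23, 30, 37, 44}.
The first of these with x mod 17 = 10 is 44.

44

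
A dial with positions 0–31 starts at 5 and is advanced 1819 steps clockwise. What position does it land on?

Dividing 1819 by 32 gives quotient 56 and remainder 27.
(5 + 27) mod 32 = 0.

0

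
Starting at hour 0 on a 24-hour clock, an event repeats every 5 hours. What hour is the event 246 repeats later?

246·5 = 1230.
Dividing 1230 by 24 gives quotient 51 and remainder 6.
(0 + 6) mod 24 = 6.

6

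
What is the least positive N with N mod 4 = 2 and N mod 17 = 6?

6

x ≡ 2 (mod 4) gives x ∈ {2, 6}.
The first of these with x mod 17 = 6 is 6.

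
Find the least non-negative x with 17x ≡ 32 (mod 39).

34

The inverse of 17 mod 39 is 23 (since 17·23 = 391 ≡ 1).
So x ≡ 23·32 = 736 ≡ 34 (mod 39).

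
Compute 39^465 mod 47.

Successive squares of 39 mod 47: 39^1≡39, 39^2≡17, 39^4≡7, 39^8≡2, 39^16≡4, 39^32≡16, 39^64≡21, 39^128≡18, 39^256≡42.
Since 465 = 1 + 16 + 64 + 128 + 256 in binary, 39^465 ≡ 39·4·21·18·42 ≡ 38 (mod 47).

38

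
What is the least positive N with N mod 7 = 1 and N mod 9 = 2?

x ≡ 1 (mod 7) gives x ∈ {1, 8, 15, 22, 29}.
The first of these with x mod 9 = 2 is 29.

29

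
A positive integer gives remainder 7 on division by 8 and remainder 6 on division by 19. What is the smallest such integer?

x ≡ 7 (mod 8) gives x ∈ {7, 15, 23, 31, 39, 47, 55, 63}.
The first of these with x mod 19 = 6 is 63.

63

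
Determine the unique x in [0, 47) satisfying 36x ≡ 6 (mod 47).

8

36⁻¹ ≡ 17 (mod 47) because 36·17 = 612 = 13·47 + 1.
So x ≡ 17·6 = 102 ≡ 8 (mod 47).
Check: 36·8 = 288 = 6·47 + 6.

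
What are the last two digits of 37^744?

61

By repeated squaring mod 100: 37^1≡37, 37^2≡69, 37^4≡61, 37^8≡21, 37^16≡41, 37^32≡81, 37^64≡61, 37^128≡21, 37^256≡41, 37^512≡81.
Since 744 = 8 + 32 + 64 + 128 + 512 in binary, 37^744 ≡ 21·81·61·21·81 ≡ 61 (mod 100).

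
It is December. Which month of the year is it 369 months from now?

September

369 mod 12 = 9 (since 30·12 = 360).
December + 9 months → September.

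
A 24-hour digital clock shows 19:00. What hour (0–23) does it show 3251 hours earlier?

8

3251 = 135·24 + 11, so 3251 mod 24 = 11.
(19 − 11) mod 24 = 8.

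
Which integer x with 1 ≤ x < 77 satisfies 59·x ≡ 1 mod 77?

47

77 = 1·59 + 18
59 = 3·18 + 5
18 = 3·5 + 3
5 = 1·3 + 2
3 = 1·2 + 1
2 = 2·1 + 0
Back-substituting gives 59·47 ≡ 1 (mod 77).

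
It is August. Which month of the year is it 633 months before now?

633 = 52·12 + 9, so 633 mod 12 = 9.
August − 9 months → November.

November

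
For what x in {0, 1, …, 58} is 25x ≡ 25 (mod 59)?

1

25⁻¹ ≡ 26 (mod 59) because 25·26 = 650 = 11·59 + 1.
Multiplying both sides by 26: x ≡ 26·25 = 650 ≡ 1 (mod 59).
Check: 25·1 = 25 = 0·59 + 25.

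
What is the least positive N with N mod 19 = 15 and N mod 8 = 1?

129

Since 8·12 ≡ 1 (mod 19), take x = 1 + 8·((15−1)·12 mod 19) = 1 + 8·16 = 129.
Check: 129 mod 19 = 15, 129 mod 8 = 1.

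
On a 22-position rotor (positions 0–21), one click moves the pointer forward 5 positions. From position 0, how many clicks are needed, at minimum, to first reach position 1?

22 = 4·5 + 2
5 = 2·2 + 1
2 = 2·1 + 0
Back-substituting gives 5·9 ≡ 1 (mod 22).

9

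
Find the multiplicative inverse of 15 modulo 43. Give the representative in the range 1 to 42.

43 = 2·15 + 13
15 = 1·13 + 2
13 = 6·2 + 1
2 = 2·1 + 0
Back-substituting gives 15·23 ≡ 1 (mod 43).

23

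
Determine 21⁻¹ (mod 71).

21·44 = 924 = 13·71 + 1, so 21⁻¹ ≡ 44 (mod 71).

44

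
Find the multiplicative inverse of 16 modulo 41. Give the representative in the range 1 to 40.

41 = 2·16 + 9
16 = 1·9 + 7
9 = 1·7 + 2
7 = 3·2 + 1
2 = 2·1 + 0
Back-substituting gives 16·18 ≡ 1 (mod 41).

18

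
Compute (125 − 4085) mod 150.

4085 mod 150 = 35 (since 27·150 = 4050).
(125 − 35) mod 150 = 90.

90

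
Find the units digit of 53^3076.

1

The units digit of 53^n cycles with period 4: 3, 9, 7, 1, …
3076 mod 4 = 0, so the last digit matches 3^4 = 1.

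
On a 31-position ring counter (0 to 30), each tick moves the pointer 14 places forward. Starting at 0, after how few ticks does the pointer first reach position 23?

14⁻¹ ≡ 20 (mod 31) because 14·20 = 280 = 9·31 + 1.
So x ≡ 20·23 = 460 ≡ 26 (mod 31).
Check: 14·26 = 364 = 11·31 + 23.

26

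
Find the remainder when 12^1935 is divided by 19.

18

Successive squares of 12 mod 19: 12^1≡12, 12^2≡11, 12^4≡7, 12^8≡11, 12^16≡7, 12^32≡11, 12^64≡7, 12^128≡11, 12^256≡7, 12^512≡11, 12^1024≡7.
1935 = 1 + 2 + 4 + 8 + 128 + 256 + 512 + 1024, so 12^1935 ≡ 12·11·7·11·11·7·11·7 ≡ 18 (mod 19).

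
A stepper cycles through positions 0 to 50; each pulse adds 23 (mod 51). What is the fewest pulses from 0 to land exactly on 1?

20

51 = 2·23 + 5
23 = 4·5 + 3
5 = 1·3 + 2
3 = 1·2 + 1
2 = 2·1 + 0
Back-substituting gives 23·20 ≡ 1 (mod 51).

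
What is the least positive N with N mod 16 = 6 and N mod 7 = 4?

102

x ≡ 4 (mod 7) gives x ∈ {4, 11, 18, 25, 32, 39, 46, 53, …}.
The first of these with x mod 16 = 6 is 102.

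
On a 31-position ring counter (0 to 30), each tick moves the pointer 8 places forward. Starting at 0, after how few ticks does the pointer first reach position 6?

The inverse of 8 mod 31 is 4 (since 8·4 = 32 ≡ 1).
Multiplying both sides by 4: x ≡ 4·6 = 24 ≡ 24 (mod 31).

24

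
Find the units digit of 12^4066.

4

Powers of 2 mod 10 repeat with period 4: 2, 4, 8, 6.
4066 leaves remainder 2 on division by 4, so 12^4066 ends in 4.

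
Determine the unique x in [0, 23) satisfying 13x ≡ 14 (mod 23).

17

The inverse of 13 mod 23 is 16 (since 13·16 = 208 ≡ 1).
So x ≡ 16·14 = 224 ≡ 17 (mod 23).
Check: 13·17 = 221 = 9·23 + 14.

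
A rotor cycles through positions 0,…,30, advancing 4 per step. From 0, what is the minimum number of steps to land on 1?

The inverse of 4 mod 31 is 8 (since 4·8 = 32 ≡ 1).
So x ≡ 8·1 = 8 ≡ 8 (mod 31).

8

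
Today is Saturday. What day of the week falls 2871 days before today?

2871 − 410·7 = 1, so 2871 ≡ 1 (mod 7).
Saturday − 1 day → Friday.

Friday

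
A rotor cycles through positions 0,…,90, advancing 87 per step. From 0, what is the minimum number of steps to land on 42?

The inverse of 87 mod 91 is 68 (since 87·68 = 5916 ≡ 1).
So x ≡ 68·42 = 2856 ≡ 35 (mod 91).

35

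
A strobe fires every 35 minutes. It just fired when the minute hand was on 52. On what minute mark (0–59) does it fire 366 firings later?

22

366·35 = 12810.
12810 − 213·60 = 30, so 12810 ≡ 30 (mod 60).
(52 + 30) mod 60 = 22.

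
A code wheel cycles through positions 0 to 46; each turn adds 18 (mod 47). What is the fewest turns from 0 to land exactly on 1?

34

47 = 2·18 + 11
18 = 1·11 + 7
11 = 1·7 + 4
7 = 1·4 + 3
4 = 1·3 + 1
3 = 3·1 + 0
Back-substituting gives 18·34 ≡ 1 (mod 47).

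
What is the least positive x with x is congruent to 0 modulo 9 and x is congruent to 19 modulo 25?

144

x ≡ 0 (mod 9) gives x ∈ {0, 9, 18, 27, 36, 45, 54, 63, …}.
The first of these with x mod 25 = 19 is 144.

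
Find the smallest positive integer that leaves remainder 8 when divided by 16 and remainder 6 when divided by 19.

x ≡ 8 (mod 16) gives x ∈ {8, 24, 40, 56, 72, 88, 104, 120}.
The first of these with x mod 19 = 6 is 120.

120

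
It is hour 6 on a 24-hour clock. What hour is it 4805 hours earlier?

1

Dividing 4805 by 24 gives quotient 200 and remainder 5.
(6 − 5) mod 24 = 1.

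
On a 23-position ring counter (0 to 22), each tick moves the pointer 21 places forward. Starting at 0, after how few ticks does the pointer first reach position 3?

The inverse of 21 mod 23 is 11 (since 21·11 = 231 ≡ 1).
So x ≡ 11·3 = 33 ≡ 10 (mod 23).

10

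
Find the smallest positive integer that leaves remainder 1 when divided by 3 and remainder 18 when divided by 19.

Since 19·1 ≡ 1 (mod 3), take x = 18 + 19·((1−18)·1 mod 3) = 18 + 19·1 = 37.
Check: 37 mod 3 = 1, 37 mod 19 = 18.

37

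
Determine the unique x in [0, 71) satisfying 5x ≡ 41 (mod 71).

65

The inverse of 5 mod 71 is 57 (since 5·57 = 285 ≡ 1).
Multiplying both sides by 57: x ≡ 57·41 = 2337 ≡ 65 (mod 71).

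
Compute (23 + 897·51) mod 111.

38

897·51 = 45747.
45747 mod 111 = 15 (since 412·111 = 45732).
(23 + 15) mod 111 = 38.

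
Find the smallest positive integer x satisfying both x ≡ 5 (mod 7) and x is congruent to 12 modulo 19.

12

Since 19·3 ≡ 1 (mod 7), take x = 12 + 19·((5−12)·3 mod 7) = 12 + 19·0 = 12.
Check: 12 mod 7 = 5, 12 mod 19 = 12.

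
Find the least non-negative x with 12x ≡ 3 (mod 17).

12⁻¹ ≡ 10 (mod 17) because 12·10 = 120 = 7·17 + 1.
Multiplying both sides by 10: x ≡ 10·3 = 30 ≡ 13 (mod 17).

13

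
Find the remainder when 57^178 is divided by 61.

Square-and-reduce mod 61: 57^1≡57, 57^2≡16, 57^4≡12, 57^8≡22, 57^16≡57, 57^32≡16, 57^64≡12, 57^128≡22.
178 = 2 + 16 + 32 + 128, so 57^178 ≡ 16·57·16·22 ≡ 42 (mod 61).

42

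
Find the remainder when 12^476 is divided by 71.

5

Square-and-reduce mod 71: 12^1≡12, 12^2≡2, 12^4≡4, 12^8≡16, 12^16≡43, 12^32≡3, 12^64≡9, 12^128≡10, 12^256≡29.
476 = 4 + 8 + 16 + 64 + 128 + 256, so 12^476 ≡ 4·16·43·9·10·29 ≡ 5 (mod 71).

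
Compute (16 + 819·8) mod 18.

819·8 = 6552.
6552 mod 18 = 0 (since 364·18 = 6552).
(16 + 0) mod 18 = 16.

16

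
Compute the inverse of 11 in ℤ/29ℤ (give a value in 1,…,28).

8

11·8 = 88 = 3·29 + 1, so 11⁻¹ ≡ 8 (mod 29).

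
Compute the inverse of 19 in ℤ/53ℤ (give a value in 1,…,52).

14

19·14 = 266 = 5·53 + 1, so 19⁻¹ ≡ 14 (mod 53).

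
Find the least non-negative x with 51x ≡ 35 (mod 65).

30

The inverse of 51 mod 65 is 51 (since 51·51 = 2601 ≡ 1).
So x ≡ 51·35 = 1785 ≡ 30 (mod 65).
Check: 51·30 = 1530 = 23·65 + 35.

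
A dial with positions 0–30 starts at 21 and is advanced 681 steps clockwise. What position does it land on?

20

681 mod 31 = 30 (since 21·31 = 651).
(21 + 30) mod 31 = 20.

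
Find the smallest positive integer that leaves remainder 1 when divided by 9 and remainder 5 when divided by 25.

x ≡ 1 (mod 9) gives x ∈ {1, 10, 19, 28, 37, 46, 55}.
The first of these with x mod 25 = 5 is 55.

55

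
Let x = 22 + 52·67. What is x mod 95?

52·67 = 3484.
Dividing 3484 by 95 gives quotient 36 and remainder 64.
(22 + 64) mod 95 = 86.

86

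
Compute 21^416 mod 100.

21

Square-and-reduce mod 100: 21^1≡21, 21^2≡41, 21^4≡81, 21^8≡61, 21^16≡21, 21^32≡41, 21^64≡81, 21^128≡61, 21^256≡21.
Since 416 = 32 + 128 + 256 in binary, 21^416 ≡ 41·61·21 ≡ 21 (mod 100).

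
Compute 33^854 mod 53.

38

Square-and-reduce mod 53: 33^1≡33, 33^2≡29, 33^4≡46, 33^8≡49, 33^16≡16, 33^32≡44, 33^64≡28, 33^128≡42, 33^256≡15, 33^512≡13.
Since 854 = 2 + 4 + 16 + 64 + 256 + 512 in binary, 33^854 ≡ 29·46·16·28·15·13 ≡ 38 (mod 53).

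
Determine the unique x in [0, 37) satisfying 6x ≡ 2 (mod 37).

6⁻¹ ≡ 31 (mod 37) because 6·31 = 186 = 5·37 + 1.
Multiplying both sides by 31: x ≡ 31·2 = 62 ≡ 25 (mod 37).
Check: 6·25 = 150 = 4·37 + 2.

25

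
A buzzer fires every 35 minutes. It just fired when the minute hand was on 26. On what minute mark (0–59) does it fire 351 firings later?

351·35 = 12285.
12285 = 204·60 + 45, so 12285 mod 60 = 45.
(26 + 45) mod 60 = 11.

11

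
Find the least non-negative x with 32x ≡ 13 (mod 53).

12

The inverse of 32 mod 53 is 5 (since 32·5 = 160 ≡ 1).
So x ≡ 5·13 = 65 ≡ 12 (mod 53).
Check: 32·12 = 384 = 7·53 + 13.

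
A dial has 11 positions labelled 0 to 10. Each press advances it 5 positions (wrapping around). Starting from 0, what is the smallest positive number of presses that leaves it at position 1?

9

5·9 = 45 = 4·11 + 1, so 5⁻¹ ≡ 9 (mod 11).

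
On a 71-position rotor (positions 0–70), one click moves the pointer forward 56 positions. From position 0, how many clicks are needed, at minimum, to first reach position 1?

71 = 1·56 + 15
56 = 3·15 + 11
15 = 1·11 + 4
11 = 2·4 + 3
4 = 1·3 + 1
3 = 3·1 + 0
Back-substituting gives 56·52 ≡ 1 (mod 71).

52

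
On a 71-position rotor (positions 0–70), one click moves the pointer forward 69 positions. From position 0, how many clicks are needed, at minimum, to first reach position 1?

71 = 1·69 + 2
69 = 34·2 + 1
2 = 2·1 + 0
Back-substituting gives 69·35 ≡ 1 (mod 71).

35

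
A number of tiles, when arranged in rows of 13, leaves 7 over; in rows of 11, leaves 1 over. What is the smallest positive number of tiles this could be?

x ≡ 1 (mod 11) gives x ∈ {1, 12, 23, 34, 45, 56, 67, 78, …}.
The first of these with x mod 13 = 7 is 111.

111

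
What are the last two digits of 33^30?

By repeated squaring mod 100: 33^1≡33, 33^2≡89, 33^4≡21, 33^8≡41, 33^16≡81.
Since 30 = 2 + 4 + 8 + 16 in binary, 33^30 ≡ 89·21·41·81 ≡ 49 (mod 100).

49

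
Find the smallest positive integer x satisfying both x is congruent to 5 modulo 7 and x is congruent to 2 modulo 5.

12

Since 5·3 ≡ 1 (mod 7), take x = 2 + 5·((5−2)·3 mod 7) = 2 + 5·2 = 12.
Check: 12 mod 7 = 5, 12 mod 5 = 2.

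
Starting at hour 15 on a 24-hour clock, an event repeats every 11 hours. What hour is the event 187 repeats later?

8

187·11 = 2057.
Dividing 2057 by 24 gives quotient 85 and remainder 17.
(15 + 17) mod 24 = 8.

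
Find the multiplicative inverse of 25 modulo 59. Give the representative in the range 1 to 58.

59 = 2·25 + 9
25 = 2·9 + 7
9 = 1·7 + 2
7 = 3·2 + 1
2 = 2·1 + 0
Back-substituting gives 25·26 ≡ 1 (mod 59).

26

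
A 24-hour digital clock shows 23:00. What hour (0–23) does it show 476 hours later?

19

476 = 19·24 + 20, so 476 mod 24 = 20.
(23 + 20) mod 24 = 19.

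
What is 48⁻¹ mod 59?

16

59 = 1·48 + 11
48 = 4·11 + 4
11 = 2·4 + 3
4 = 1·3 + 1
3 = 3·1 + 0
Back-substituting gives 48·16 ≡ 1 (mod 59).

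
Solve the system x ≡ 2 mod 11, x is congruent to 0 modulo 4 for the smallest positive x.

x ≡ 0 (mod 4) gives x ∈ {0, 4, 8, 12, 16, 20, 24}.
The first of these with x mod 11 = 2 is 24.

24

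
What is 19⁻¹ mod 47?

5

47 = 2·19 + 9
19 = 2·9 + 1
9 = 9·1 + 0
Back-substituting gives 19·5 ≡ 1 (mod 47).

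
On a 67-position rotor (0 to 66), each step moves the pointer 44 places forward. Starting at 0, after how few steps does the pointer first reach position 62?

The inverse of 44 mod 67 is 32 (since 44·32 = 1408 ≡ 1).
Multiplying both sides by 32: x ≡ 32·62 = 1984 ≡ 41 (mod 67).

41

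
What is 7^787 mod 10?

Powers of 7 mod 10 repeat with period 4: 7, 9, 3, 1.
787 leaves remainder 3 on division by 4, so 7^787 ends in 3.

3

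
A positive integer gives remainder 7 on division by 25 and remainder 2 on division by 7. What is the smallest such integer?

x ≡ 2 (mod 7) gives x ∈ {2, 9, 16, 23, 30, 37, 44, 51, …}.
The first of these with x mod 25 = 7 is 107.

107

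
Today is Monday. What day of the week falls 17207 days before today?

Sunday

17207 mod 7 = 1 (since 2458·7 = 17206).
Monday − 1 day → Sunday.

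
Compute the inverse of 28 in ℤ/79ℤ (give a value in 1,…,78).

28·48 = 1344 = 17·79 + 1, so 28⁻¹ ≡ 48 (mod 79).

48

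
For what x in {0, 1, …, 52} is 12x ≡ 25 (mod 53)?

33

The inverse of 12 mod 53 is 31 (since 12·31 = 372 ≡ 1).
Multiplying both sides by 31: x ≡ 31·25 = 775 ≡ 33 (mod 53).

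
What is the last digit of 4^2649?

4

The units digit of 4^n cycles with period 2: 4, 6, …
2649 leaves remainder 1 on division by 2, so 4^2649 ends in 4.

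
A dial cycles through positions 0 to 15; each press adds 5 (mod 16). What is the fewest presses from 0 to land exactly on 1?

13

16 = 3·5 + 1
5 = 5·1 + 0
Back-substituting gives 5·13 ≡ 1 (mod 16).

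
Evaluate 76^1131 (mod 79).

1

Successive squares of 76 mod 79: 76^1≡76, 76^2≡9, 76^4≡2, 76^8≡4, 76^16≡16, 76^32≡19, 76^64≡45, 76^128≡50, 76^256≡51, 76^512≡73, 76^1024≡36.
1131 = 1 + 2 + 8 + 32 + 64 + 1024, so 76^1131 ≡ 76·9·4·19·45·36 ≡ 1 (mod 79).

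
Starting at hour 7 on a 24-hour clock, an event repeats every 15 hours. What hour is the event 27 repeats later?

27·15 = 405.
Dividing 405 by 24 gives quotient 16 and remainder 21.
(7 + 21) mod 24 = 4.

4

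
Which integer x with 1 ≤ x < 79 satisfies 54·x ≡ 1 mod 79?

79 = 1·54 + 25
54 = 2·25 + 4
25 = 6·4 + 1
4 = 4·1 + 0
Back-substituting gives 54·60 ≡ 1 (mod 79).

60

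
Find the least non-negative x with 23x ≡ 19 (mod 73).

The inverse of 23 mod 73 is 54 (since 23·54 = 1242 ≡ 1).
Multiplying both sides by 54: x ≡ 54·19 = 1026 ≡ 4 (mod 73).
Check: 23·4 = 92 = 1·73 + 19.

4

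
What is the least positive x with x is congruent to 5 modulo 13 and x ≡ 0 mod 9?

18

x ≡ 0 (mod 9) gives x ∈ {0, 9, 18}.
The first of these with x mod 13 = 5 is 18.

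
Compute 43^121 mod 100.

Successive squares of 43 mod 100: 43^1≡43, 43^2≡49, 43^4≡1, 43^8≡1, 43^16≡1, 43^32≡1, 43^64≡1.
121 = 1 + 8 + 16 + 32 + 64, so 43^121 ≡ 43·1·1·1·1 ≡ 43 (mod 100).

43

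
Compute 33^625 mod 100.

Square-and-reduce mod 100: 33^1≡33, 33^2≡89, 33^4≡21, 33^8≡41, 33^16≡81, 33^32≡61, 33^64≡21, 33^128≡41, 33^256≡81, 33^512≡61.
625 = 1 + 16 + 32 + 64 + 512, so 33^625 ≡ 33·81·61·21·61 ≡ 93 (mod 100).

93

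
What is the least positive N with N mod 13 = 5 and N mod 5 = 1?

31

Since 5·8 ≡ 1 (mod 13), take x = 1 + 5·((5−1)·8 mod 13) = 1 + 5·6 = 31.
Check: 31 mod 13 = 5, 31 mod 5 = 1.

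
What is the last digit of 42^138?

4

Powers of 2 mod 10 repeat with period 4: 2, 4, 8, 6.
138 mod 4 = 2, so the last digit matches 2^2 = 4.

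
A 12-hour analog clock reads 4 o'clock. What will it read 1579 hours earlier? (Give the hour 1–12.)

1579 − 131·12 = 7, so 1579 ≡ 7 (mod 12).
4 − 7 → 9 on a 12-hour dial.

9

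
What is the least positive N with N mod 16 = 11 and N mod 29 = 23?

x ≡ 11 (mod 16) gives x ∈ {11, 27, 43, 59, 75, 91, 107, 123, …}.
The first of these with x mod 29 = 23 is 139.

139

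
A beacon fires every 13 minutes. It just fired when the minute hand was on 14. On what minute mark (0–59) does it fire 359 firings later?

359·13 = 4667.
Dividing 4667 by 60 gives quotient 77 and remainder 47.
(14 + 47) mod 60 = 1.

1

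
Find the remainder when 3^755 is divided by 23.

By repeated squaring mod 23: 3^1≡3, 3^2≡9, 3^4≡12, 3^8≡6, 3^16≡13, 3^32≡8, 3^64≡18, 3^128≡2, 3^256≡4, 3^512≡16.
755 = 1 + 2 + 16 + 32 + 64 + 128 + 512, so 3^755 ≡ 3·9·13·8·18·2·16 ≡ 2 (mod 23).

2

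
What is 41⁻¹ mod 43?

41·21 = 861 = 20·43 + 1, so 41⁻¹ ≡ 21 (mod 43).

21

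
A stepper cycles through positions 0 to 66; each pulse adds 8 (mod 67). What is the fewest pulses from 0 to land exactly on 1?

67 = 8·8 + 3
8 = 2·3 + 2
3 = 1·2 + 1
2 = 2·1 + 0
Back-substituting gives 8·42 ≡ 1 (mod 67).

42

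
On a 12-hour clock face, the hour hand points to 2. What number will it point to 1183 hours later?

1183 = 98·12 + 7, so 1183 mod 12 = 7.
2 + 7 → 9 on a 12-hour dial.

9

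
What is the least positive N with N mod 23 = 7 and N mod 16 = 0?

Since 16·13 ≡ 1 (mod 23), take x = 0 + 16·((7−0)·13 mod 23) = 0 + 16·22 = 352.
Check: 352 mod 23 = 7, 352 mod 16 = 0.

352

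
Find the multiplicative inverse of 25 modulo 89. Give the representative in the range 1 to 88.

89 = 3·25 + 14
25 = 1·14 + 11
14 = 1·11 + 3
11 = 3·3 + 2
3 = 1·2 + 1
2 = 2·1 + 0
Back-substituting gives 25·57 ≡ 1 (mod 89).

57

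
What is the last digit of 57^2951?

3

The units digit of 57^n cycles with period 4: 7, 9, 3, 1, …
2951 mod 4 = 3, so the last digit matches 7^3 = 3.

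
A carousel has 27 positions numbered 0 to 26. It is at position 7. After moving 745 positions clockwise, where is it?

Dividing 745 by 27 gives quotient 27 and remainder 16.
(7 + 16) mod 27 = 23.

23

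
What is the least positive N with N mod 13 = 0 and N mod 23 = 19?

65

x ≡ 0 (mod 13) gives x ∈ {0, 13, 26, 39, 52, 65}.
The first of these with x mod 23 = 19 is 65.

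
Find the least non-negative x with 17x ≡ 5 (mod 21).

4

17⁻¹ ≡ 5 (mod 21) because 17·5 = 85 = 4·21 + 1.
So x ≡ 5·5 = 25 ≡ 4 (mod 21).
Check: 17·4 = 68 = 3·21 + 5.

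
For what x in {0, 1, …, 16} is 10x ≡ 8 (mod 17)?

The inverse of 10 mod 17 is 12 (since 10·12 = 120 ≡ 1).
Multiplying both sides by 12: x ≡ 12·8 = 96 ≡ 11 (mod 17).

11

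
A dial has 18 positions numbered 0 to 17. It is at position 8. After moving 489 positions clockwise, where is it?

489 = 27·18 + 3, so 489 mod 18 = 3.
(8 + 3) mod 18 = 11.

11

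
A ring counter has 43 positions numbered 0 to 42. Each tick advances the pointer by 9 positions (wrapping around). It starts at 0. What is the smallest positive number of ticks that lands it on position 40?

The inverse of 9 mod 43 is 24 (since 9·24 = 216 ≡ 1).
So x ≡ 24·40 = 960 ≡ 14 (mod 43).
Check: 9·14 = 126 = 2·43 + 40.

14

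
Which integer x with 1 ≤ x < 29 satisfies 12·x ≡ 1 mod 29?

29 = 2·12 + 5
12 = 2·5 + 2
5 = 2·2 + 1
2 = 2·1 + 0
Back-substituting gives 12·17 ≡ 1 (mod 29).

17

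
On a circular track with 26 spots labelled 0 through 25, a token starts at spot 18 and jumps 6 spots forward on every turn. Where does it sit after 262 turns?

262·6 = 1572.
1572 = 60·26 + 12, so 1572 mod 26 = 12.
(18 + 12) mod 26 = 4.

4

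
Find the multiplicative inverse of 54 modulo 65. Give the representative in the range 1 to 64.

65 = 1·54 + 11
54 = 4·11 + 10
11 = 1·10 + 1
10 = 10·1 + 0
Back-substituting gives 54·59 ≡ 1 (mod 65).

59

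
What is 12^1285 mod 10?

2

The units digit of 12^n cycles with period 4: 2, 4, 8, 6, …
1285 leaves remainder 1 on division by 4, so 12^1285 ends in 2.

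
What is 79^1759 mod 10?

9

The units digit of 79^n cycles with period 2: 9, 1, …
1759 leaves remainder 1 on division by 2, so 79^1759 ends in 9.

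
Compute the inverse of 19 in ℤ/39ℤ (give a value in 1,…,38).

37

19·37 = 703 = 18·39 + 1, so 19⁻¹ ≡ 37 (mod 39).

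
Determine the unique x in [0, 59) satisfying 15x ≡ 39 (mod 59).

The inverse of 15 mod 59 is 4 (since 15·4 = 60 ≡ 1).
Multiplying both sides by 4: x ≡ 4·39 = 156 ≡ 38 (mod 59).

38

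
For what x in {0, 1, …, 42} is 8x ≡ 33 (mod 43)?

31

8⁻¹ ≡ 27 (mod 43) because 8·27 = 216 = 5·43 + 1.
Multiplying both sides by 27: x ≡ 27·33 = 891 ≡ 31 (mod 43).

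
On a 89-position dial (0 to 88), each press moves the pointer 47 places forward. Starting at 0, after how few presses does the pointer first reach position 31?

47⁻¹ ≡ 36 (mod 89) because 47·36 = 1692 = 19·89 + 1.
So x ≡ 36·31 = 1116 ≡ 48 (mod 89).
Check: 47·48 = 2256 = 25·89 + 31.

48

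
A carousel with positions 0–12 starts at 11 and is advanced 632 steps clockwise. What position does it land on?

632 mod 13 = 8 (since 48·13 = 624).
(11 + 8) mod 13 = 6.

6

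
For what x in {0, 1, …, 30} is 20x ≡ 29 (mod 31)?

The inverse of 20 mod 31 is 14 (since 20·14 = 280 ≡ 1).
Multiplying both sides by 14: x ≡ 14·29 = 406 ≡ 3 (mod 31).

3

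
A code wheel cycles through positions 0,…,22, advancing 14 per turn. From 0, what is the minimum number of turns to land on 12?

The inverse of 14 mod 23 is 5 (since 14·5 = 70 ≡ 1).
Multiplying both sides by 5: x ≡ 5·12 = 60 ≡ 14 (mod 23).
Check: 14·14 = 196 = 8·23 + 12.

14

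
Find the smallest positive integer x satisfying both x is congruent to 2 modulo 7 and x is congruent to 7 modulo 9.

x ≡ 2 (mod 7) gives x ∈ {2, 9, 16}.
The first of these with x mod 9 = 7 is 16.

16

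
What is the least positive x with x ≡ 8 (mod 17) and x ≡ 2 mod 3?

8

Since 3·6 ≡ 1 (mod 17), take x = 2 + 3·((8−2)·6 mod 17) = 2 + 3·2 = 8.
Check: 8 mod 17 = 8, 8 mod 3 = 2.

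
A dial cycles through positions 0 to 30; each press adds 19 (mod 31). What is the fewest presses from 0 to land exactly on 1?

18

19·18 = 342 = 11·31 + 1, so 19⁻¹ ≡ 18 (mod 31).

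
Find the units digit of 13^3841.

The units digit of 13^n cycles with period 4: 3, 9, 7, 1, …
3841 mod 4 = 1, so the last digit matches 3^1 = 3.

3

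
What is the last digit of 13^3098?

9

Powers of 3 mod 10 repeat with period 4: 3, 9, 7, 1.
3098 mod 4 = 2, so the last digit matches 3^2 = 9.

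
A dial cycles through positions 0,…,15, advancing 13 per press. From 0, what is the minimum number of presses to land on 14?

6

The inverse of 13 mod 16 is 5 (since 13·5 = 65 ≡ 1).
Multiplying both sides by 5: x ≡ 5·14 = 70 ≡ 6 (mod 16).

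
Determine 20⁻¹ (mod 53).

20·8 = 160 = 3·53 + 1, so 20⁻¹ ≡ 8 (mod 53).

8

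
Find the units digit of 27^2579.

3

Last digits of 7^n: 7, 9, 3, 1 (period 4).
2579 mod 4 = 3, so the last digit matches 7^3 = 3.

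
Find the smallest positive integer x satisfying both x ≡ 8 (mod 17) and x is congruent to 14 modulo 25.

314

x ≡ 8 (mod 17) gives x ∈ {8, 25, 42, 59, 76, 93, 110, 127, …}.
The first of these with x mod 25 = 14 is 314.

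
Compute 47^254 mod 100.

69

By repeated squaring mod 100: 47^1≡47, 47^2≡9, 47^4≡81, 47^8≡61, 47^16≡21, 47^32≡41, 47^64≡81, 47^128≡61.
254 = 2 + 4 + 8 + 16 + 32 + 64 + 128, so 47^254 ≡ 9·81·61·21·41·81·61 ≡ 69 (mod 100).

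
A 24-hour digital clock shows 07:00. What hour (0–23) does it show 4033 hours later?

8

Dividing 4033 by 24 gives quotient 168 and remainder 1.
(7 + 1) mod 24 = 8.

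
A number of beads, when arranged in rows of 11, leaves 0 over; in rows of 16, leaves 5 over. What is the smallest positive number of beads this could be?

Since 16·9 ≡ 1 (mod 11), take x = 5 + 16·((0−5)·9 mod 11) = 5 + 16·10 = 165.
Check: 165 mod 11 = 0, 165 mod 16 = 5.

165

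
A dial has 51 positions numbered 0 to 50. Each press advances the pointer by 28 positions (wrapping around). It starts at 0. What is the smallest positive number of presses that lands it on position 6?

28⁻¹ ≡ 31 (mod 51) because 28·31 = 868 = 17·51 + 1.
So x ≡ 31·6 = 186 ≡ 33 (mod 51).

33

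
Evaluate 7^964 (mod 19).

Square-and-reduce mod 19: 7^1≡7, 7^2≡11, 7^4≡7, 7^8≡11, 7^16≡7, 7^32≡11, 7^64≡7, 7^128≡11, 7^256≡7, 7^512≡11.
Since 964 = 4 + 64 + 128 + 256 + 512 in binary, 7^964 ≡ 7·7·11·7·11 ≡ 7 (mod 19).

7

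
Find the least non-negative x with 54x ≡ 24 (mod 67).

60

54⁻¹ ≡ 36 (mod 67) because 54·36 = 1944 = 29·67 + 1.
So x ≡ 36·24 = 864 ≡ 60 (mod 67).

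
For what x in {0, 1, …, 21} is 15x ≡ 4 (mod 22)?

12

The inverse of 15 mod 22 is 3 (since 15·3 = 45 ≡ 1).
Multiplying both sides by 3: x ≡ 3·4 = 12 ≡ 12 (mod 22).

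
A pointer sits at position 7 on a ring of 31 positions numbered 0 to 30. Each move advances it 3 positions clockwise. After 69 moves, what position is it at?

28

69·3 = 207.
Dividing 207 by 31 gives quotient 6 and remainder 21.
(7 + 21) mod 31 = 28.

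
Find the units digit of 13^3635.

The units digit of 13^n cycles with period 4: 3, 9, 7, 1, …
3635 leaves remainder 3 on division by 4, so 13^3635 ends in 7.

7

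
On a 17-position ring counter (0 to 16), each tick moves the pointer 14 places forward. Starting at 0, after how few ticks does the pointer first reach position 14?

1

14⁻¹ ≡ 11 (mod 17) because 14·11 = 154 = 9·17 + 1.
Multiplying both sides by 11: x ≡ 11·14 = 154 ≡ 1 (mod 17).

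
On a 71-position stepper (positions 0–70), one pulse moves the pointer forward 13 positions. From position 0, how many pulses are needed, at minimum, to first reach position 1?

71 = 5·13 + 6
13 = 2·6 + 1
6 = 6·1 + 0
Back-substituting gives 13·11 ≡ 1 (mod 71).

11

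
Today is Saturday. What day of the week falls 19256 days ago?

Dividing 19256 by 7 gives quotient 2750 and remainder 6.
Saturday − 6 days → Sunday.

Sunday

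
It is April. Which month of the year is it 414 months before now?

414 − 34·12 = 6, so 414 ≡ 6 (mod 12).
April − 6 months → October.

October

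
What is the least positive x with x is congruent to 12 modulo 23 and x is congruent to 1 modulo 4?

81

Since 4·6 ≡ 1 (mod 23), take x = 1 + 4·((12−1)·6 mod 23) = 1 + 4·20 = 81.
Check: 81 mod 23 = 12, 81 mod 4 = 1.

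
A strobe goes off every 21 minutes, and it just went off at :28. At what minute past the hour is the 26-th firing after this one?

34

26·21 = 546.
546 = 9·60 + 6, so 546 mod 60 = 6.
(28 + 6) mod 60 = 34.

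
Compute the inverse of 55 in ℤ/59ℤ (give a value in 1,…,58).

55·44 = 2420 = 41·59 + 1, so 55⁻¹ ≡ 44 (mod 59).

44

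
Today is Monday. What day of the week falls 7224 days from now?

Monday

7224 = 1032·7 + 0, so 7224 mod 7 = 0.
Monday + 0 days → Monday.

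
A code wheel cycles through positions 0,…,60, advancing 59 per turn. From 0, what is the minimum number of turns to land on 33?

14

59⁻¹ ≡ 30 (mod 61) because 59·30 = 1770 = 29·61 + 1.
Multiplying both sides by 30: x ≡ 30·33 = 990 ≡ 14 (mod 61).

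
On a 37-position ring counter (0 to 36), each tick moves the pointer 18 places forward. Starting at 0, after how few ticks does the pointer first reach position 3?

31

18⁻¹ ≡ 35 (mod 37) because 18·35 = 630 = 17·37 + 1.
So x ≡ 35·3 = 105 ≡ 31 (mod 37).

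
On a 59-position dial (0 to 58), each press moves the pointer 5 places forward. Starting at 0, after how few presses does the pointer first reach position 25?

The inverse of 5 mod 59 is 12 (since 5·12 = 60 ≡ 1).
Multiplying both sides by 12: x ≡ 12·25 = 300 ≡ 5 (mod 59).

5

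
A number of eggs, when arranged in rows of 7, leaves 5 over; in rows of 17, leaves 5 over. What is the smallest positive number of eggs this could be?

5

x ≡ 5 (mod 7) gives x ∈ {5}.
The first of these with x mod 17 = 5 is 5.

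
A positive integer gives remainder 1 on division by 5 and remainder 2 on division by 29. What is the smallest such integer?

Since 29·4 ≡ 1 (mod 5), take x = 2 + 29·((1−2)·4 mod 5) = 2 + 29·1 = 31.
Check: 31 mod 5 = 1, 31 mod 29 = 2.

31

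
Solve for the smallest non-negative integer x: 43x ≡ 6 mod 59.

The inverse of 43 mod 59 is 11 (since 43·11 = 473 ≡ 1).
Multiplying both sides by 11: x ≡ 11·6 = 66 ≡ 7 (mod 59).
Check: 43·7 = 301 = 5·59 + 6.

7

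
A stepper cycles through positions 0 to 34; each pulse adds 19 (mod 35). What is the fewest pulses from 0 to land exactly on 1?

24

35 = 1·19 + 16
19 = 1·16 + 3
16 = 5·3 + 1
3 = 3·1 + 0
Back-substituting gives 19·24 ≡ 1 (mod 35).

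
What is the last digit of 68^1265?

The units digit of 68^n cycles with period 4: 8, 4, 2, 6, …
1265 leaves remainder 1 on division by 4, so 68^1265 ends in 8.

8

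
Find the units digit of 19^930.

Powers of 9 mod 10 repeat with period 2: 9, 1.
930 mod 2 = 0, so the last digit matches 9^2 = 1.

1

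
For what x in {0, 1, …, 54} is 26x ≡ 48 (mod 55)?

26⁻¹ ≡ 36 (mod 55) because 26·36 = 936 = 17·55 + 1.
Multiplying both sides by 36: x ≡ 36·48 = 1728 ≡ 23 (mod 55).
Check: 26·23 = 598 = 10·55 + 48.

23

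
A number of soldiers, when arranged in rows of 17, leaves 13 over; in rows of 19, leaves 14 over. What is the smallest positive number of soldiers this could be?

x ≡ 13 (mod 17) gives x ∈ {13, 30, 47, 64, 81, 98, 115, 132, …}.
The first of these with x mod 19 = 14 is 166.

166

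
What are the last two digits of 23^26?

Square-and-reduce mod 100: 23^1≡23, 23^2≡29, 23^4≡41, 23^8≡81, 23^16≡61.
Since 26 = 2 + 8 + 16 in binary, 23^26 ≡ 29·81·61 ≡ 89 (mod 100).

89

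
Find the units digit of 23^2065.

The units digit of 23^n cycles with period 4: 3, 9, 7, 1, …
2065 leaves remainder 1 on division by 4, so 23^2065 ends in 3.

3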